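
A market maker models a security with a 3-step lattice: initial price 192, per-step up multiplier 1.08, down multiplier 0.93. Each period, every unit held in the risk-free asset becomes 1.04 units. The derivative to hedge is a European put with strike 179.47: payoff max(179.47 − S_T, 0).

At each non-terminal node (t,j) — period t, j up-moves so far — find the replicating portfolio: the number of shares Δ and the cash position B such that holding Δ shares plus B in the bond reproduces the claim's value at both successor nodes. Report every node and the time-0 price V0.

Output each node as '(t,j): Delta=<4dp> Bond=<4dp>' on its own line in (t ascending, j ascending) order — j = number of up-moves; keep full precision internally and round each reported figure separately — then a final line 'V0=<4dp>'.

(0,0): Delta=-0.0584 Bond=11.6569
(1,0): Delta=-0.2417 Bond=44.8550
(1,1): Delta=-0.0010 Bond=0.2207
(2,0): Delta=-1.0000 Bond=172.5673
(2,1): Delta=-0.0043 Bond=0.8608
(2,2): Delta=0.0000 Bond=0.0000
V0=0.4393

Under the risk-neutral measure, an up-move has probability p* = (R−d)/(u−d) = 0.7333 and values discount at R = 1.04.
Terminal values V(3,·): V(3,0)=25.0335, V(3,1)=0.1243, V(3,2)=0.0000, V(3,3)=0.0000
Node (2,0) S=166.0608: V=(p*·0.1243+(1−p*)·25.0335)/1.04=6.5065; Δ=(0.1243−25.0335)/(179.3457−154.4365)=-1.0000; B=V−Δ·S=172.5673
Node (2,1) S=192.8448: V=(p*·0.0000+(1−p*)·0.1243)/1.04=0.0319; Δ=(0.0000−0.1243)/(208.2724−179.3457)=-0.0043; B=V−Δ·S=0.8608
Node (2,2) S=223.9488: V=(p*·0.0000+(1−p*)·0.0000)/1.04=0.0000; Δ=(0.0000−0.0000)/(241.8647−208.2724)=0.0000; B=V−Δ·S=0.0000
Node (1,0) S=178.5600: V=(p*·0.0319+(1−p*)·6.5065)/1.04=1.6908; Δ=(0.0319−6.5065)/(192.8448−166.0608)=-0.2417; B=V−Δ·S=44.8550
Node (1,1) S=207.3600: V=(p*·0.0000+(1−p*)·0.0319)/1.04=0.0082; Δ=(0.0000−0.0319)/(223.9488−192.8448)=-0.0010; B=V−Δ·S=0.2207
Node (0,0) S=192.0000: V=(p*·0.0082+(1−p*)·1.6908)/1.04=0.4393; Δ=(0.0082−1.6908)/(207.3600−178.5600)=-0.0584; B=V−Δ·S=11.6569
Check: Δ(0,0)·S0 + B(0,0) = 0.4393 = V0.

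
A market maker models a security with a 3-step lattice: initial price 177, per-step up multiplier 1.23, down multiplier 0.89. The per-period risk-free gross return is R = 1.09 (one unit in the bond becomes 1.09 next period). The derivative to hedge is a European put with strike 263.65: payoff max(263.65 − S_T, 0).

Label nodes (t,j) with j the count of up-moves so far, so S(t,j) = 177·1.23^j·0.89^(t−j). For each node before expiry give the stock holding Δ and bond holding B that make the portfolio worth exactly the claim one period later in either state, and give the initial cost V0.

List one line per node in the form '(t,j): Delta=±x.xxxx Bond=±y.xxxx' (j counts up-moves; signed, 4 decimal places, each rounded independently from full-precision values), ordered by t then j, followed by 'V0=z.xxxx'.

Under the risk-neutral measure, an up-move has probability p* = (R−d)/(u−d) = 0.5882 and values discount at R = 1.09.
At expiry t=3: V(3,0)=138.8705, V(3,1)=91.2019, V(3,2)=25.3229, V(3,3)=0.0000
Node (2,0) S=140.2017: V=(p*·91.2019+(1−p*)·138.8705)/1.09=101.6790; Δ=(91.2019−138.8705)/(172.4481−124.7795)=-1.0000; B=V−Δ·S=241.8807
Node (2,1) S=193.7619: V=(p*·25.3229+(1−p*)·91.2019)/1.09=48.1188; Δ=(25.3229−91.2019)/(238.3271−172.4481)=-1.0000; B=V−Δ·S=241.8807
Node (2,2) S=267.7833: V=(p*·0.0000+(1−p*)·25.3229)/1.09=9.5661; Δ=(0.0000−25.3229)/(329.3735−238.3271)=-0.2781; B=V−Δ·S=84.0451
Node (1,0) S=157.5300: V=(p*·48.1188+(1−p*)·101.6790)/1.09=64.3789; Δ=(48.1188−101.6790)/(193.7619−140.2017)=-1.0000; B=V−Δ·S=221.9089
Node (1,1) S=217.7100: V=(p*·9.5661+(1−p*)·48.1188)/1.09=23.3401; Δ=(9.5661−48.1188)/(267.7833−193.7619)=-0.5208; B=V−Δ·S=136.7305
Node (0,0) S=177.0000: V=(p*·23.3401+(1−p*)·64.3789)/1.09=36.9160; Δ=(23.3401−64.3789)/(217.7100−157.5300)=-0.6819; B=V−Δ·S=157.6183
Each (Δ,B) replicates both successor values, so the strategy is self-financing and V0 is arbitrage-free.

(0,0): Delta=-0.6819 Bond=157.6183
(1,0): Delta=-1.0000 Bond=221.9089
(1,1): Delta=-0.5208 Bond=136.7305
(2,0): Delta=-1.0000 Bond=241.8807
(2,1): Delta=-1.0000 Bond=241.8807
(2,2): Delta=-0.2781 Bond=84.0451
V0=36.9160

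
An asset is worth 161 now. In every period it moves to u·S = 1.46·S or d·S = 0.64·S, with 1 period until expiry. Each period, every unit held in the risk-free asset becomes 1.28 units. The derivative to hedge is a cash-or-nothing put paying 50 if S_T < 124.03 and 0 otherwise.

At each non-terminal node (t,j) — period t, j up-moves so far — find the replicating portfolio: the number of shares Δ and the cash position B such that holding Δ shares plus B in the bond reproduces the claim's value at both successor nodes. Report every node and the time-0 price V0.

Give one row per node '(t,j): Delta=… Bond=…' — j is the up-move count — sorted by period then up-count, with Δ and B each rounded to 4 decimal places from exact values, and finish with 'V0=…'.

Under the risk-neutral measure, an up-move has probability p* = (R−d)/(u−d) = 0.7805 and values discount at R = 1.28.
Payoff layer (t=1): V(1,0)=50.0000, V(1,1)=0.0000
Node (0,0) S=161.0000: V=(p*·0.0000+(1−p*)·50.0000)/1.28=8.5747; Δ=(0.0000−50.0000)/(235.0600−103.0400)=-0.3787; B=V−Δ·S=69.5503
Each (Δ,B) replicates both successor values, so the strategy is self-financing and V0 is arbitrage-free.

(0,0): Delta=-0.3787 Bond=69.5503
V0=8.5747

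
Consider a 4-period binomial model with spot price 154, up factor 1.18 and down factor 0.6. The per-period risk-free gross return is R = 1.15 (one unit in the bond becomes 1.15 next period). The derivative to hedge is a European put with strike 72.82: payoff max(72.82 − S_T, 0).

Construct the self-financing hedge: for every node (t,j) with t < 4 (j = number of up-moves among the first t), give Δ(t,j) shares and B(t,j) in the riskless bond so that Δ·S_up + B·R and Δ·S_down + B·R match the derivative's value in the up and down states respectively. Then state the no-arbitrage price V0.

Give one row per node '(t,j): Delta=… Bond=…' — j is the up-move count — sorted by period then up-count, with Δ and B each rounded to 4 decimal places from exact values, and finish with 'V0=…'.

Risk-neutral probability p* = (R−d)/(u−d) = (1.15−0.6)/(1.18−0.6) = 0.9483.
At expiry t=4: V(4,0)=52.8616, V(4,1)=33.5685, V(4,2)=0.0000, V(4,3)=0.0000, V(4,4)=0.0000
(3,0): S=33.2640. Δ = (V_up−V_dn)/(S_up−S_dn) = (33.5685−52.8616)/(39.2515−19.9584) = -1.0000. V = [p*·33.5685 + (1−p*)·52.8616]/1.15 = 30.0577. B = V − Δ·S = 63.3217.
(3,1): S=65.4192. Δ = (V_up−V_dn)/(S_up−S_dn) = (0.0000−33.5685)/(77.1947−39.2515) = -0.8847. V = [p*·0.0000 + (1−p*)·33.5685]/1.15 = 1.5098. B = V − Δ·S = 59.3865.
(3,2): S=128.6578. Δ = (V_up−V_dn)/(S_up−S_dn) = (0.0000−0.0000)/(151.8162−77.1947) = 0.0000. V = [p*·0.0000 + (1−p*)·0.0000]/1.15 = 0.0000. B = V − Δ·S = 0.0000.
(3,3): S=253.0269. Δ = (V_up−V_dn)/(S_up−S_dn) = (0.0000−0.0000)/(298.5718−151.8162) = 0.0000. V = [p*·0.0000 + (1−p*)·0.0000]/1.15 = 0.0000. B = V − Δ·S = 0.0000.
(2,0): S=55.4400. Δ = (V_up−V_dn)/(S_up−S_dn) = (1.5098−30.0577)/(65.4192−33.2640) = -0.8878. V = [p*·1.5098 + (1−p*)·30.0577]/1.15 = 2.5969. B = V − Δ·S = 51.8174.
(2,1): S=109.0320. Δ = (V_up−V_dn)/(S_up−S_dn) = (0.0000−1.5098)/(128.6578−65.4192) = -0.0239. V = [p*·0.0000 + (1−p*)·1.5098]/1.15 = 0.0679. B = V − Δ·S = 2.6711.
(2,2): S=214.4296. Δ = (V_up−V_dn)/(S_up−S_dn) = (0.0000−0.0000)/(253.0269−128.6578) = 0.0000. V = [p*·0.0000 + (1−p*)·0.0000]/1.15 = 0.0000. B = V − Δ·S = 0.0000.
(1,0): S=92.4000. Δ = (V_up−V_dn)/(S_up−S_dn) = (0.0679−2.5969)/(109.0320−55.4400) = -0.0472. V = [p*·0.0679 + (1−p*)·2.5969]/1.15 = 0.1728. B = V − Δ·S = 4.5331.
(1,1): S=181.7200. Δ = (V_up−V_dn)/(S_up−S_dn) = (0.0000−0.0679)/(214.4296−109.0320) = -0.0006. V = [p*·0.0000 + (1−p*)·0.0679]/1.15 = 0.0031. B = V − Δ·S = 0.1201.
(0,0): S=154.0000. Δ = (V_up−V_dn)/(S_up−S_dn) = (0.0031−0.1728)/(181.7200−92.4000) = -0.0019. V = [p*·0.0031 + (1−p*)·0.1728]/1.15 = 0.0103. B = V − Δ·S = 0.3030.
The time-0 hedge costs 0.0103, which is the no-arbitrage price.

(0,0): Delta=-0.0019 Bond=0.3030
(1,0): Delta=-0.0472 Bond=4.5331
(1,1): Delta=-0.0006 Bond=0.1201
(2,0): Delta=-0.8878 Bond=51.8174
(2,1): Delta=-0.0239 Bond=2.6711
(2,2): Delta=0.0000 Bond=0.0000
(3,0): Delta=-1.0000 Bond=63.3217
(3,1): Delta=-0.8847 Bond=59.3865
(3,2): Delta=0.0000 Bond=0.0000
(3,3): Delta=0.0000 Bond=0.0000
V0=0.0103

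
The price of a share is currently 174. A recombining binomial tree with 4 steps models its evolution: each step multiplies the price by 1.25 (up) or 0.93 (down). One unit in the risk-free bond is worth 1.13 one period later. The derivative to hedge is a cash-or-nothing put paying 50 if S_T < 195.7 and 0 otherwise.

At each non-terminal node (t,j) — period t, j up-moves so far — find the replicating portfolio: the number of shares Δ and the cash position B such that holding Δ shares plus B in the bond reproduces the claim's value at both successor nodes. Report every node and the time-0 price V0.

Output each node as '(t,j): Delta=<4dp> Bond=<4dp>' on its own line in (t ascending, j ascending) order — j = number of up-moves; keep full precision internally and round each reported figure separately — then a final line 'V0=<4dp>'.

(0,0): Delta=-0.1641 Bond=33.2021
(1,0): Delta=-0.3545 Bond=68.3236
(1,1): Delta=-0.0791 Bond=19.0352
(2,0): Delta=-0.5743 Bond=110.2830
(2,1): Delta=-0.2563 Bond=57.3594
(2,2): Delta=0.0000 Bond=0.0000
(3,0): Delta=0.0000 Bond=44.2478
(3,1): Delta=-0.8306 Bond=172.8429
(3,2): Delta=0.0000 Bond=0.0000
(3,3): Delta=0.0000 Bond=0.0000
V0=4.6493

Risk-neutral probability p* = (R−d)/(u−d) = (1.13−0.93)/(1.25−0.93) = 0.6250.
Terminal payoffs: V(4,0)=50.0000, V(4,1)=50.0000, V(4,2)=0.0000, V(4,3)=0.0000, V(4,4)=0.0000
  t=3,j=0: stock 139.9581 → up 174.9476 (V=50.0000), down 130.1610 (V=50.0000). Price 44.2478; hedge Δ=0.0000, bond B=44.2478.
  t=3,j=1: stock 188.1158 → up 235.1447 (V=0.0000), down 174.9476 (V=50.0000). Price 16.5929; hedge Δ=-0.8306, bond B=172.8429.
  t=3,j=2: stock 252.8438 → up 316.0547 (V=0.0000), down 235.1447 (V=0.0000). Price 0.0000; hedge Δ=0.0000, bond B=0.0000.
  t=3,j=3: stock 339.8438 → up 424.8047 (V=0.0000), down 316.0547 (V=0.0000). Price 0.0000; hedge Δ=0.0000, bond B=0.0000.
  t=2,j=0: stock 150.4926 → up 188.1158 (V=16.5929), down 139.9581 (V=44.2478). Price 23.8615; hedge Δ=-0.5743, bond B=110.2830.
  t=2,j=1: stock 202.2750 → up 252.8438 (V=0.0000), down 188.1158 (V=16.5929). Price 5.5065; hedge Δ=-0.2563, bond B=57.3594.
  t=2,j=2: stock 271.8750 → up 339.8438 (V=0.0000), down 252.8438 (V=0.0000). Price 0.0000; hedge Δ=0.0000, bond B=0.0000.
  t=1,j=0: stock 161.8200 → up 202.2750 (V=5.5065), down 150.4926 (V=23.8615). Price 10.9643; hedge Δ=-0.3545, bond B=68.3236.
  t=1,j=1: stock 217.5000 → up 271.8750 (V=0.0000), down 202.2750 (V=5.5065). Price 1.8274; hedge Δ=-0.0791, bond B=19.0352.
  t=0,j=0: stock 174.0000 → up 217.5000 (V=1.8274), down 161.8200 (V=10.9643). Price 4.6493; hedge Δ=-0.1641, bond B=33.2021.
Check: Δ(0,0)·S0 + B(0,0) = 4.6493 = V0.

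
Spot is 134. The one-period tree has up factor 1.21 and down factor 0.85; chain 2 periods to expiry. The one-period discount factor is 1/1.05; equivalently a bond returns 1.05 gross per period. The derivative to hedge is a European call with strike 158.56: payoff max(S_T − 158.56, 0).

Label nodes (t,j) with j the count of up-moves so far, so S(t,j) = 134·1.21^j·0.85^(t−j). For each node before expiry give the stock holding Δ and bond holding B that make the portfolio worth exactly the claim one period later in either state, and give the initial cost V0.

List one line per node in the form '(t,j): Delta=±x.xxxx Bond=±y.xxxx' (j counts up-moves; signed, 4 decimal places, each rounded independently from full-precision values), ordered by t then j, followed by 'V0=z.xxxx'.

Under the risk-neutral measure, an up-move has probability p* = (R−d)/(u−d) = 0.5556 and values discount at R = 1.05.
Payoff layer (t=2): V(2,0)=0.0000, V(2,1)=0.0000, V(2,2)=37.6294
(1,0): S=113.9000. Δ = (V_up−V_dn)/(S_up−S_dn) = (0.0000−0.0000)/(137.8190−96.8150) = 0.0000. V = [p*·0.0000 + (1−p*)·0.0000]/1.05 = 0.0000. B = V − Δ·S = 0.0000.
(1,1): S=162.1400. Δ = (V_up−V_dn)/(S_up−S_dn) = (37.6294−0.0000)/(196.1894−137.8190) = 0.6447. V = [p*·37.6294 + (1−p*)·0.0000]/1.05 = 19.9097. B = V − Δ·S = -84.6164.
(0,0): S=134.0000. Δ = (V_up−V_dn)/(S_up−S_dn) = (19.9097−0.0000)/(162.1400−113.9000) = 0.4127. V = [p*·19.9097 + (1−p*)·0.0000]/1.05 = 10.5343. B = V − Δ·S = -44.7706.
Check: Δ(0,0)·S0 + B(0,0) = 10.5343 = V0.

(0,0): Delta=0.4127 Bond=-44.7706
(1,0): Delta=0.0000 Bond=0.0000
(1,1): Delta=0.6447 Bond=-84.6164
V0=10.5343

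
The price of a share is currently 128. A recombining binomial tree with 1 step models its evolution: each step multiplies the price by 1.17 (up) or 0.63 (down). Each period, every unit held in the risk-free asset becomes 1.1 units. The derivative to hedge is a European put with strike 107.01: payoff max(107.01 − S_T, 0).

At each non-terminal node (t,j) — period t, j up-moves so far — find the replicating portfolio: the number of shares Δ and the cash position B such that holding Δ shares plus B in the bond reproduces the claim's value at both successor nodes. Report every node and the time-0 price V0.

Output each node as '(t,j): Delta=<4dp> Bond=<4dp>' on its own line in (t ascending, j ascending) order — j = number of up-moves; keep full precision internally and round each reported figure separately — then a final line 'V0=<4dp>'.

(0,0): Delta=-0.3815 Bond=51.9409
V0=3.1076

No-arbitrage ⇒ martingale measure with p* = (R−d)/(u−d) = 0.8704.
Terminal payoffs: V(1,0)=26.3700, V(1,1)=0.0000
Node (0,0) S=128.0000: V=(p*·0.0000+(1−p*)·26.3700)/1.1=3.1076; Δ=(0.0000−26.3700)/(149.7600−80.6400)=-0.3815; B=V−Δ·S=51.9409
Check: Δ(0,0)·S0 + B(0,0) = 3.1076 = V0.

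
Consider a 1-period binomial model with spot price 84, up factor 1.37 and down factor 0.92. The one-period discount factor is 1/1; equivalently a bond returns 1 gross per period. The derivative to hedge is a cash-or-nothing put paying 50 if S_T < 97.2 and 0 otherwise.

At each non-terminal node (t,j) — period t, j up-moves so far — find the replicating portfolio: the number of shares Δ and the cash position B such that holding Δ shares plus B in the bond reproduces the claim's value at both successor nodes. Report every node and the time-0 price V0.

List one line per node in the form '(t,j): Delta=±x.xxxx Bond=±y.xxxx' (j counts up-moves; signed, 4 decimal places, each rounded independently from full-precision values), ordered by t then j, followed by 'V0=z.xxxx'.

(0,0): Delta=-1.3228 Bond=152.2222
V0=41.1111

Under the risk-neutral measure, an up-move has probability p* = (R−d)/(u−d) = 0.1778 and values discount at R = 1.
Terminal values V(1,·): V(1,0)=50.0000, V(1,1)=0.0000
(0,0): S=84.0000. Δ = (V_up−V_dn)/(S_up−S_dn) = (0.0000−50.0000)/(115.0800−77.2800) = -1.3228. V = [p*·0.0000 + (1−p*)·50.0000]/1 = 41.1111. B = V − Δ·S = 152.2222.
Self-financing check: at every node Δ·S+B equals the discounted successor values.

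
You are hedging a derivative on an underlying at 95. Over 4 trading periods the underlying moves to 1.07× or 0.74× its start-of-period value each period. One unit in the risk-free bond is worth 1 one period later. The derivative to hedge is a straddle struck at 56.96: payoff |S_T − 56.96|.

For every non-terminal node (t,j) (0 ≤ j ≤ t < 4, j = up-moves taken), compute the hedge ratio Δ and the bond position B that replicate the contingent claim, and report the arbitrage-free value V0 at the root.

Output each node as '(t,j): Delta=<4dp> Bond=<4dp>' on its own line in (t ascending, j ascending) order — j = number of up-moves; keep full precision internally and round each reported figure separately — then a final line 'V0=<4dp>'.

(0,0): Delta=0.8853 Bond=-44.9971
(1,0): Delta=0.4963 Bond=-17.6537
(1,1): Delta=0.9577 Bond=-52.3588
(2,0): Delta=-0.7614 Bond=47.7729
(2,1): Delta=0.7305 Bond=-35.2686
(2,2): Delta=1.0000 Bond=-56.9600
(3,0): Delta=-1.0000 Bond=56.9600
(3,1): Delta=-0.7169 Bond=45.2994
(3,2): Delta=1.0000 Bond=-56.9600
(3,3): Delta=1.0000 Bond=-56.9600
V0=39.1039

The replicating-portfolio and risk-neutral prices coincide; use p* = (1−0.74)/(1.07−0.74) = 0.7879 for the latter.
At expiry t=4: V(4,0)=28.4728, V(4,1)=15.7690, V(4,2)=2.6000, V(4,3)=29.1605, V(4,4)=67.5656
Node (3,0) S=38.4963: V=(p*·15.7690+(1−p*)·28.4728)/1=18.4637; Δ=(15.7690−28.4728)/(41.1910−28.4872)=-1.0000; B=V−Δ·S=56.9600
Node (3,1) S=55.6635: V=(p*·2.6000+(1−p*)·15.7690)/1=5.3934; Δ=(2.6000−15.7690)/(59.5600−41.1910)=-0.7169; B=V−Δ·S=45.2994
Node (3,2) S=80.4865: V=(p*·29.1605+(1−p*)·2.6000)/1=23.5265; Δ=(29.1605−2.6000)/(86.1205−59.5600)=1.0000; B=V−Δ·S=-56.9600
Node (3,3) S=116.3791: V=(p*·67.5656+(1−p*)·29.1605)/1=59.4191; Δ=(67.5656−29.1605)/(124.5256−86.1205)=1.0000; B=V−Δ·S=-56.9600
Node (2,0) S=52.0220: V=(p*·5.3934+(1−p*)·18.4637)/1=8.1659; Δ=(5.3934−18.4637)/(55.6635−38.4963)=-0.7614; B=V−Δ·S=47.7729
Node (2,1) S=75.2210: V=(p*·23.5265+(1−p*)·5.3934)/1=19.6801; Δ=(23.5265−5.3934)/(80.4865−55.6635)=0.7305; B=V−Δ·S=-35.2686
Node (2,2) S=108.7655: V=(p*·59.4191+(1−p*)·23.5265)/1=51.8055; Δ=(59.4191−23.5265)/(116.3791−80.4865)=1.0000; B=V−Δ·S=-56.9600
Node (1,0) S=70.3000: V=(p*·19.6801+(1−p*)·8.1659)/1=17.2377; Δ=(19.6801−8.1659)/(75.2210−52.0220)=0.4963; B=V−Δ·S=-17.6537
Node (1,1) S=101.6500: V=(p*·51.8055+(1−p*)·19.6801)/1=44.9910; Δ=(51.8055−19.6801)/(108.7655−75.2210)=0.9577; B=V−Δ·S=-52.3588
Node (0,0) S=95.0000: V=(p*·44.9910+(1−p*)·17.2377)/1=39.1039; Δ=(44.9910−17.2377)/(101.6500−70.3000)=0.8853; B=V−Δ·S=-44.9971
Root portfolio cost Δ·95+B reproduces V0=39.1039.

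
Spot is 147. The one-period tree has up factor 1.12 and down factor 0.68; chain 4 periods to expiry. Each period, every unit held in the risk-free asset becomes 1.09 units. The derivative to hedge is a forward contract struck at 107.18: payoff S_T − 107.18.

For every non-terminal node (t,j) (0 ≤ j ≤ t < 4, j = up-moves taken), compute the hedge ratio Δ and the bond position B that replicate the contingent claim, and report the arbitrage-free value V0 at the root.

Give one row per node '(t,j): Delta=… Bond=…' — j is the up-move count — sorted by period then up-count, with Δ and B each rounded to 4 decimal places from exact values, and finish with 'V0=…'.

The replicating-portfolio and risk-neutral prices coincide; use p* = (1.09−0.68)/(1.12−0.68) = 0.9318 for the latter.
Terminal values V(4,·): V(4,0)=-75.7494, V(4,1)=-55.4119, V(4,2)=-21.9149, V(4,3)=33.2566, V(4,4)=124.1273
  t=3,j=0: stock 46.2215 → up 51.7681 (V=-55.4119), down 31.4306 (V=-75.7494). Price -52.1088; hedge Δ=1.0000, bond B=-98.3303.
  t=3,j=1: stock 76.1295 → up 85.2651 (V=-21.9149), down 51.7681 (V=-55.4119). Price -22.2007; hedge Δ=1.0000, bond B=-98.3303.
  t=3,j=2: stock 125.3898 → up 140.4366 (V=33.2566), down 85.2651 (V=-21.9149). Price 27.0595; hedge Δ=1.0000, bond B=-98.3303.
  t=3,j=3: stock 206.5244 → up 231.3073 (V=124.1273), down 140.4366 (V=33.2566). Price 108.1941; hedge Δ=1.0000, bond B=-98.3303.
  t=2,j=0: stock 67.9728 → up 76.1295 (V=-22.2007), down 46.2215 (V=-52.1088). Price -22.2385; hedge Δ=1.0000, bond B=-90.2113.
  t=2,j=1: stock 111.9552 → up 125.3898 (V=27.0595), down 76.1295 (V=-22.2007). Price 21.7439; hedge Δ=1.0000, bond B=-90.2113.
  t=2,j=2: stock 184.3968 → up 206.5244 (V=108.1941), down 125.3898 (V=27.0595). Price 94.1855; hedge Δ=1.0000, bond B=-90.2113.
  t=1,j=0: stock 99.9600 → up 111.9552 (V=21.7439), down 67.9728 (V=-22.2385). Price 17.1974; hedge Δ=1.0000, bond B=-82.7626.
  t=1,j=1: stock 164.6400 → up 184.3968 (V=94.1855), down 111.9552 (V=21.7439). Price 81.8774; hedge Δ=1.0000, bond B=-82.7626.
  t=0,j=0: stock 147.0000 → up 164.6400 (V=81.8774), down 99.9600 (V=17.1974). Price 71.0710; hedge Δ=1.0000, bond B=-75.9290.
The time-0 hedge costs 71.0710, which is the no-arbitrage price.

(0,0): Delta=1.0000 Bond=-75.9290
(1,0): Delta=1.0000 Bond=-82.7626
(1,1): Delta=1.0000 Bond=-82.7626
(2,0): Delta=1.0000 Bond=-90.2113
(2,1): Delta=1.0000 Bond=-90.2113
(2,2): Delta=1.0000 Bond=-90.2113
(3,0): Delta=1.0000 Bond=-98.3303
(3,1): Delta=1.0000 Bond=-98.3303
(3,2): Delta=1.0000 Bond=-98.3303
(3,3): Delta=1.0000 Bond=-98.3303
V0=71.0710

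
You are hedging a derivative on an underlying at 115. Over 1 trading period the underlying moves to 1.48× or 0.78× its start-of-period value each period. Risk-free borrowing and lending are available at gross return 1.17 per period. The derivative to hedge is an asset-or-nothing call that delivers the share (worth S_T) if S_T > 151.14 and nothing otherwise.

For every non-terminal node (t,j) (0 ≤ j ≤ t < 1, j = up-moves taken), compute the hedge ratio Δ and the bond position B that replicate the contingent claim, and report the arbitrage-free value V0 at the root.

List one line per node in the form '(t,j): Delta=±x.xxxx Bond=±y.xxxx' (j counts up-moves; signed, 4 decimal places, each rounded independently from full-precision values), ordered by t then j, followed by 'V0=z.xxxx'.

Under the risk-neutral measure, an up-move has probability p* = (R−d)/(u−d) = 0.5571 and values discount at R = 1.17.
Terminal values V(1,·): V(1,0)=0.0000, V(1,1)=170.2000
  t=0,j=0: stock 115.0000 → up 170.2000 (V=170.2000), down 89.7000 (V=0.0000). Price 81.0476; hedge Δ=2.1143, bond B=-162.0952.
Self-financing check: at every node Δ·S+B equals the discounted successor values.

(0,0): Delta=2.1143 Bond=-162.0952
V0=81.0476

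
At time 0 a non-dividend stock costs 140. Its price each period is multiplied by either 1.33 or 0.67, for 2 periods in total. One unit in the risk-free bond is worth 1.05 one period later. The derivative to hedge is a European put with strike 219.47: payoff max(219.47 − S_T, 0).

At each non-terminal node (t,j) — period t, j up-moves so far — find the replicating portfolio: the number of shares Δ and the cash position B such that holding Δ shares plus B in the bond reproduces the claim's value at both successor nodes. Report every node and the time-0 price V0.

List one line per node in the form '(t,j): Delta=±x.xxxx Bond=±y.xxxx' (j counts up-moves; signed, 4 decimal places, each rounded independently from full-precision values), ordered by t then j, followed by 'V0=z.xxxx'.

Under the risk-neutral measure, an up-move has probability p* = (R−d)/(u−d) = 0.5758 and values discount at R = 1.05.
Payoff layer (t=2): V(2,0)=156.6240, V(2,1)=94.7160, V(2,2)=0.0000
(1,0): S=93.8000. Δ = (V_up−V_dn)/(S_up−S_dn) = (94.7160−156.6240)/(124.7540−62.8460) = -1.0000. V = [p*·94.7160 + (1−p*)·156.6240]/1.05 = 115.2190. B = V − Δ·S = 209.0190.
(1,1): S=186.2000. Δ = (V_up−V_dn)/(S_up−S_dn) = (0.0000−94.7160)/(247.6460−124.7540) = -0.7707. V = [p*·0.0000 + (1−p*)·94.7160]/1.05 = 38.2691. B = V − Δ·S = 181.7782.
(0,0): S=140.0000. Δ = (V_up−V_dn)/(S_up−S_dn) = (38.2691−115.2190)/(186.2000−93.8000) = -0.8328. V = [p*·38.2691 + (1−p*)·115.2190]/1.05 = 67.5376. B = V − Δ·S = 184.1285.
Self-financing check: at every node Δ·S+B equals the discounted successor values.

(0,0): Delta=-0.8328 Bond=184.1285
(1,0): Delta=-1.0000 Bond=209.0190
(1,1): Delta=-0.7707 Bond=181.7782
V0=67.5376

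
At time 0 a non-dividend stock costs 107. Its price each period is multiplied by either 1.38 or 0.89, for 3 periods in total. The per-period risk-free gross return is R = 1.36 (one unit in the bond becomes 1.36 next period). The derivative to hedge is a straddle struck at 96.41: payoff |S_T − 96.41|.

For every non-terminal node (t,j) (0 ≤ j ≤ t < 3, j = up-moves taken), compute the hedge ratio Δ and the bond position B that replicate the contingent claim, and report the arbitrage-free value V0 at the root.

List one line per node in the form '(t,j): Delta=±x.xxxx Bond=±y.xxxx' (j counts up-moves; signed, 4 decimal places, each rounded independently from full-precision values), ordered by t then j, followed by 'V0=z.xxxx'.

(0,0): Delta=0.9993 Bond=-38.2488
(1,0): Delta=0.9730 Bond=-49.5172
(1,1): Delta=1.0000 Bond=-52.1248
(2,0): Delta=-0.0103 Bond=15.9953
(2,1): Delta=1.0000 Bond=-70.8897
(2,2): Delta=1.0000 Bond=-70.8897
V0=68.6741

No-arbitrage ⇒ martingale measure with p* = (R−d)/(u−d) = 0.9592.
At expiry t=3: V(3,0)=20.9783, V(3,1)=20.5515, V(3,2)=84.9460, V(3,3)=184.7937
  t=2,j=0: stock 84.7547 → up 116.9615 (V=20.5515), down 75.4317 (V=20.9783). Price 15.1242; hedge Δ=-0.0103, bond B=15.9953.
  t=2,j=1: stock 131.4174 → up 181.3560 (V=84.9460), down 116.9615 (V=20.5515). Price 60.5277; hedge Δ=1.0000, bond B=-70.8897.
  t=2,j=2: stock 203.7708 → up 281.2037 (V=184.7937), down 181.3560 (V=84.9460). Price 132.8811; hedge Δ=1.0000, bond B=-70.8897.
  t=1,j=0: stock 95.2300 → up 131.4174 (V=60.5277), down 84.7547 (V=15.1242). Price 43.1430; hedge Δ=0.9730, bond B=-49.5172.
  t=1,j=1: stock 147.6600 → up 203.7708 (V=132.8811), down 131.4174 (V=60.5277). Price 95.5352; hedge Δ=1.0000, bond B=-52.1248.
  t=0,j=0: stock 107.0000 → up 147.6600 (V=95.5352), down 95.2300 (V=43.1430). Price 68.6741; hedge Δ=0.9993, bond B=-38.2488.
Self-financing check: at every node Δ·S+B equals the discounted successor values.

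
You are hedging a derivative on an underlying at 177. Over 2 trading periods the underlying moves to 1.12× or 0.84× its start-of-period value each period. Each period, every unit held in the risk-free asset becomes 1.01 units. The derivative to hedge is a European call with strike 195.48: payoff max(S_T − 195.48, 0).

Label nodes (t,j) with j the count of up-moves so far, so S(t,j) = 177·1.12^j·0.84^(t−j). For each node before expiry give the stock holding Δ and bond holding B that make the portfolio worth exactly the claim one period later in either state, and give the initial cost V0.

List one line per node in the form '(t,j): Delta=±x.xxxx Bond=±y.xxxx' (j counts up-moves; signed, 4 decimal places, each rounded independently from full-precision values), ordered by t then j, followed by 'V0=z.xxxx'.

The replicating-portfolio and risk-neutral prices coincide; use p* = (1.01−0.84)/(1.12−0.84) = 0.6071 for the latter.
Terminal payoffs: V(2,0)=0.0000, V(2,1)=0.0000, V(2,2)=26.5488
(1,0): S=148.6800. Δ = (V_up−V_dn)/(S_up−S_dn) = (0.0000−0.0000)/(166.5216−124.8912) = 0.0000. V = [p*·0.0000 + (1−p*)·0.0000]/1.01 = 0.0000. B = V − Δ·S = 0.0000.
(1,1): S=198.2400. Δ = (V_up−V_dn)/(S_up−S_dn) = (26.5488−0.0000)/(222.0288−166.5216) = 0.4783. V = [p*·26.5488 + (1−p*)·0.0000]/1.01 = 15.9593. B = V − Δ·S = -78.8578.
(0,0): S=177.0000. Δ = (V_up−V_dn)/(S_up−S_dn) = (15.9593−0.0000)/(198.2400−148.6800) = 0.3220. V = [p*·15.9593 + (1−p*)·0.0000]/1.01 = 9.5937. B = V − Δ·S = -47.4039.
Root portfolio cost Δ·177+B reproduces V0=9.5937.

(0,0): Delta=0.3220 Bond=-47.4039
(1,0): Delta=0.0000 Bond=0.0000
(1,1): Delta=0.4783 Bond=-78.8578
V0=9.5937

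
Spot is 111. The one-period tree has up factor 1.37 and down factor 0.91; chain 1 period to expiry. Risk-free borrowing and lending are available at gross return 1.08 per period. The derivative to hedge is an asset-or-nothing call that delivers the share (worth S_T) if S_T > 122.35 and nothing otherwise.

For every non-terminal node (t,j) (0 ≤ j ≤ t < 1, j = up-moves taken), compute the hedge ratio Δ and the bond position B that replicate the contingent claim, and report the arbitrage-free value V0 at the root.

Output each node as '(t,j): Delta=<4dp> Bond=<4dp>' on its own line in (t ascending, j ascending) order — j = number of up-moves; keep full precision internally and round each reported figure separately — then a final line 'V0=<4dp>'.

(0,0): Delta=2.9783 Bond=-278.5501
V0=52.0368

Risk-neutral probability p* = (R−d)/(u−d) = (1.08−0.91)/(1.37−0.91) = 0.3696.
At expiry t=1: V(1,0)=0.0000, V(1,1)=152.0700
  t=0,j=0: stock 111.0000 → up 152.0700 (V=152.0700), down 101.0100 (V=0.0000). Price 52.0368; hedge Δ=2.9783, bond B=-278.5501.
Root portfolio cost Δ·111+B reproduces V0=52.0368.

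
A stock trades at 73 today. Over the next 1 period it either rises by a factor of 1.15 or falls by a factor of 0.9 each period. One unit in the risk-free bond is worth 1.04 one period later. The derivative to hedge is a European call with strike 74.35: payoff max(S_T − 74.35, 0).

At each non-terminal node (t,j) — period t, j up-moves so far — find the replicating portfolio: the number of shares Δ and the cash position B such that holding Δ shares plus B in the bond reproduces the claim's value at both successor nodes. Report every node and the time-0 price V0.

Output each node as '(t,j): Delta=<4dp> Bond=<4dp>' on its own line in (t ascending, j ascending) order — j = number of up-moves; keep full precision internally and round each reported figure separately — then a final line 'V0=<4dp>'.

(0,0): Delta=0.5260 Bond=-33.2308
V0=5.1692

Since d<R<u, set p* = (R−d)/(u−d) = 0.5600; price each node as the discounted p*-expectation of its children.
Terminal payoffs: V(1,0)=0.0000, V(1,1)=9.6000
(0,0): S=73.0000. Δ = (V_up−V_dn)/(S_up−S_dn) = (9.6000−0.0000)/(83.9500−65.7000) = 0.5260. V = [p*·9.6000 + (1−p*)·0.0000]/1.04 = 5.1692. B = V − Δ·S = -33.2308.
The time-0 hedge costs 5.1692, which is the no-arbitrage price.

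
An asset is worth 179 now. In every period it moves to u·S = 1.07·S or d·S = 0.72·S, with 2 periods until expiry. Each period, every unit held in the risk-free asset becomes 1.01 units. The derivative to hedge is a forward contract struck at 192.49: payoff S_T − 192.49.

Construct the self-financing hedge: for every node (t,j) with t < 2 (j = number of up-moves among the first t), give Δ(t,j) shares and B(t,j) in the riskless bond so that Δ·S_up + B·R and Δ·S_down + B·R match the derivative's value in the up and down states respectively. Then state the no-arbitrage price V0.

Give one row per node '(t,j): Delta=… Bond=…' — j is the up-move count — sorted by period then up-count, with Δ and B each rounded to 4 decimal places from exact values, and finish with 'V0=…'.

(0,0): Delta=1.0000 Bond=-188.6972
(1,0): Delta=1.0000 Bond=-190.5842
(1,1): Delta=1.0000 Bond=-190.5842
V0=-9.6972

Since d<R<u, set p* = (R−d)/(u−d) = 0.8286; price each node as the discounted p*-expectation of its children.
At expiry t=2: V(2,0)=-99.6964, V(2,1)=-54.5884, V(2,2)=12.4471
(1,0): S=128.8800. Δ = (V_up−V_dn)/(S_up−S_dn) = (-54.5884−-99.6964)/(137.9016−92.7936) = 1.0000. V = [p*·-54.5884 + (1−p*)·-99.6964]/1.01 = -61.7042. B = V − Δ·S = -190.5842.
(1,1): S=191.5300. Δ = (V_up−V_dn)/(S_up−S_dn) = (12.4471−-54.5884)/(204.9371−137.9016) = 1.0000. V = [p*·12.4471 + (1−p*)·-54.5884]/1.01 = 0.9458. B = V − Δ·S = -190.5842.
(0,0): S=179.0000. Δ = (V_up−V_dn)/(S_up−S_dn) = (0.9458−-61.7042)/(191.5300−128.8800) = 1.0000. V = [p*·0.9458 + (1−p*)·-61.7042]/1.01 = -9.6972. B = V − Δ·S = -188.6972.
Self-financing check: at every node Δ·S+B equals the discounted successor values.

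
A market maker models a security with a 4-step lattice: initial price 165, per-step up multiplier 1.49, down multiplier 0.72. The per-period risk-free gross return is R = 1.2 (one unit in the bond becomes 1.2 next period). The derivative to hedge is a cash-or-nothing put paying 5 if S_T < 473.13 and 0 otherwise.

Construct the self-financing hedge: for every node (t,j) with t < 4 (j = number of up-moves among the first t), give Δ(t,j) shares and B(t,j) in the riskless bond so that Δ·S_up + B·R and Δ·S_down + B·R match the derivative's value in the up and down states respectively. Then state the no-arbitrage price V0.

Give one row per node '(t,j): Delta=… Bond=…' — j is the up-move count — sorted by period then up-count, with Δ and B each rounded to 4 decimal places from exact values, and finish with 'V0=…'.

(0,0): Delta=-0.0055 Bond=2.9574
(1,0): Delta=0.0000 Bond=2.8935
(1,1): Delta=-0.0071 Bond=3.9449
(2,0): Delta=0.0000 Bond=3.4722
(2,1): Delta=0.0000 Bond=3.4722
(2,2): Delta=-0.0092 Bond=5.4962
(3,0): Delta=0.0000 Bond=4.1667
(3,1): Delta=0.0000 Bond=4.1667
(3,2): Delta=0.0000 Bond=4.1667
(3,3): Delta=-0.0119 Bond=8.0628
V0=2.0471

The replicating-portfolio and risk-neutral prices coincide; use p* = (1.2−0.72)/(1.49−0.72) = 0.6234 for the latter.
At expiry t=4: V(4,0)=5.0000, V(4,1)=5.0000, V(4,2)=5.0000, V(4,3)=5.0000, V(4,4)=0.0000
  t=3,j=0: stock 61.5859 → up 91.7630 (V=5.0000), down 44.3419 (V=5.0000). Price 4.1667; hedge Δ=0.0000, bond B=4.1667.
  t=3,j=1: stock 127.4486 → up 189.8985 (V=5.0000), down 91.7630 (V=5.0000). Price 4.1667; hedge Δ=0.0000, bond B=4.1667.
  t=3,j=2: stock 263.7479 → up 392.9843 (V=5.0000), down 189.8985 (V=5.0000). Price 4.1667; hedge Δ=0.0000, bond B=4.1667.
  t=3,j=3: stock 545.8116 → up 813.2593 (V=0.0000), down 392.9843 (V=5.0000). Price 1.5693; hedge Δ=-0.0119, bond B=8.0628.
  t=2,j=0: stock 85.5360 → up 127.4486 (V=4.1667), down 61.5859 (V=4.1667). Price 3.4722; hedge Δ=0.0000, bond B=3.4722.
  t=2,j=1: stock 177.0120 → up 263.7479 (V=4.1667), down 127.4486 (V=4.1667). Price 3.4722; hedge Δ=0.0000, bond B=3.4722.
  t=2,j=2: stock 366.3165 → up 545.8116 (V=1.5693), down 263.7479 (V=4.1667). Price 2.1229; hedge Δ=-0.0092, bond B=5.4962.
  t=1,j=0: stock 118.8000 → up 177.0120 (V=3.4722), down 85.5360 (V=3.4722). Price 2.8935; hedge Δ=0.0000, bond B=2.8935.
  t=1,j=1: stock 245.8500 → up 366.3165 (V=2.1229), down 177.0120 (V=3.4722). Price 2.1926; hedge Δ=-0.0071, bond B=3.9449.
  t=0,j=0: stock 165.0000 → up 245.8500 (V=2.1926), down 118.8000 (V=2.8935). Price 2.0471; hedge Δ=-0.0055, bond B=2.9574.
Self-financing check: at every node Δ·S+B equals the discounted successor values.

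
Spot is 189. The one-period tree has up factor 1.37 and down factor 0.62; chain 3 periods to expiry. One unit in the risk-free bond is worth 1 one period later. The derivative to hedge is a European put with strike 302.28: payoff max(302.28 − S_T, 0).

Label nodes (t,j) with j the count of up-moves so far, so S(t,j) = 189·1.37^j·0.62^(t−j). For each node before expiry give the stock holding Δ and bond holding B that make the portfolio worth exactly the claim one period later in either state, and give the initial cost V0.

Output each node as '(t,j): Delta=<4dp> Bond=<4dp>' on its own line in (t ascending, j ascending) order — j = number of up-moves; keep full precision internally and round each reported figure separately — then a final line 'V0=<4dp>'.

(0,0): Delta=-0.6673 Bond=263.2950
(1,0): Delta=-1.0000 Bond=302.2800
(1,1): Delta=-0.5207 Bond=225.3359
(2,0): Delta=-1.0000 Bond=302.2800
(2,1): Delta=-1.0000 Bond=302.2800
(2,2): Delta=-0.3095 Bond=150.4166
V0=137.1740

Under the risk-neutral measure, an up-move has probability p* = (R−d)/(u−d) = 0.5067 and values discount at R = 1.
At expiry t=3: V(3,0)=257.2360, V(3,1)=202.7473, V(3,2)=82.3449, V(3,3)=0.0000
Node (2,0) S=72.6516: V=(p*·202.7473+(1−p*)·257.2360)/1=229.6284; Δ=(202.7473−257.2360)/(99.5327−45.0440)=-1.0000; B=V−Δ·S=302.2800
Node (2,1) S=160.5366: V=(p*·82.3449+(1−p*)·202.7473)/1=141.7434; Δ=(82.3449−202.7473)/(219.9351−99.5327)=-1.0000; B=V−Δ·S=302.2800
Node (2,2) S=354.7341: V=(p*·0.0000+(1−p*)·82.3449)/1=40.6235; Δ=(0.0000−82.3449)/(485.9857−219.9351)=-0.3095; B=V−Δ·S=150.4166
Node (1,0) S=117.1800: V=(p*·141.7434+(1−p*)·229.6284)/1=185.1000; Δ=(141.7434−229.6284)/(160.5366−72.6516)=-1.0000; B=V−Δ·S=302.2800
Node (1,1) S=258.9300: V=(p*·40.6235+(1−p*)·141.7434)/1=90.5093; Δ=(40.6235−141.7434)/(354.7341−160.5366)=-0.5207; B=V−Δ·S=225.3359
Node (0,0) S=189.0000: V=(p*·90.5093+(1−p*)·185.1000)/1=137.1740; Δ=(90.5093−185.1000)/(258.9300−117.1800)=-0.6673; B=V−Δ·S=263.2950
The time-0 hedge costs 137.1740, which is the no-arbitrage price.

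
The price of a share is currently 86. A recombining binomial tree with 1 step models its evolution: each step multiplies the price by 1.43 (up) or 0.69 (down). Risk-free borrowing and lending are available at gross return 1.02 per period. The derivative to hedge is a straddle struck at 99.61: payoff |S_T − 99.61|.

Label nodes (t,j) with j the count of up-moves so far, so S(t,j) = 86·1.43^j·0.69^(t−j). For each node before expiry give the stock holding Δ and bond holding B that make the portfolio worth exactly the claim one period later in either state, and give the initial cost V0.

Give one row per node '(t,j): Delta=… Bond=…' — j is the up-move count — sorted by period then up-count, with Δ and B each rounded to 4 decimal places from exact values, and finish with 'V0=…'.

(0,0): Delta=-0.2656 Bond=54.9295
V0=32.0917

Since d<R<u, set p* = (R−d)/(u−d) = 0.4459; price each node as the discounted p*-expectation of its children.
Terminal payoffs: V(1,0)=40.2700, V(1,1)=23.3700
  t=0,j=0: stock 86.0000 → up 122.9800 (V=23.3700), down 59.3400 (V=40.2700). Price 32.0917; hedge Δ=-0.2656, bond B=54.9295.
Each (Δ,B) replicates both successor values, so the strategy is self-financing and V0 is arbitrage-free.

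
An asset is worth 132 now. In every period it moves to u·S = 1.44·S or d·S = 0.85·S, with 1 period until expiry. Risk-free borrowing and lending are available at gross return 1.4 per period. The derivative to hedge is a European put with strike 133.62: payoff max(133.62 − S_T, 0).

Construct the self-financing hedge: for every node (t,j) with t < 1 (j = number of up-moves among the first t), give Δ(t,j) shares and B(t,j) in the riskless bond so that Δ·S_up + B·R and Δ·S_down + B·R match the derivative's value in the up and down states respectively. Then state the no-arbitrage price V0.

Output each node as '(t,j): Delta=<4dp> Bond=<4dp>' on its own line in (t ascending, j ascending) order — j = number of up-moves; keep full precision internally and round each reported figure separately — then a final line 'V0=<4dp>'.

Risk-neutral probability p* = (R−d)/(u−d) = (1.4−0.85)/(1.44−0.85) = 0.9322.
At expiry t=1: V(1,0)=21.4200, V(1,1)=0.0000
  t=0,j=0: stock 132.0000 → up 190.0800 (V=0.0000), down 112.2000 (V=21.4200). Price 1.0373; hedge Δ=-0.2750, bond B=37.3424.
Self-financing check: at every node Δ·S+B equals the discounted successor values.

(0,0): Delta=-0.2750 Bond=37.3424
V0=1.0373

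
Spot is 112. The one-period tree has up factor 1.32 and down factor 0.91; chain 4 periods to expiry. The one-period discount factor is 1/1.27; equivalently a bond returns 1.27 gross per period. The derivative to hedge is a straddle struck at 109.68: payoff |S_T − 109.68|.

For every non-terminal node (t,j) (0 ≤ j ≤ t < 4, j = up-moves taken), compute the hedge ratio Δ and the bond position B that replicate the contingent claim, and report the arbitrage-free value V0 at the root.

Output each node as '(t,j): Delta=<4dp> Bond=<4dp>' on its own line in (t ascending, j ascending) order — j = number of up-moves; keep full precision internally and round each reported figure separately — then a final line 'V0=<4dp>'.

(0,0): Delta=0.9987 Bond=-42.0136
(1,0): Delta=0.9855 Bond=-52.0077
(1,1): Delta=1.0000 Bond=-53.5447
(2,0): Delta=0.8340 Bond=-51.9959
(2,1): Delta=1.0000 Bond=-68.0017
(2,2): Delta=1.0000 Bond=-68.0017
(3,0): Delta=-0.9001 Bond=80.3226
(3,1): Delta=1.0000 Bond=-86.3622
(3,2): Delta=1.0000 Bond=-86.3622
(3,3): Delta=1.0000 Bond=-86.3622
V0=69.8444

Risk-neutral probability p* = (R−d)/(u−d) = (1.27−0.91)/(1.32−0.91) = 0.8780.
Terminal values V(4,·): V(4,0)=32.8760, V(4,1)=1.7279, V(4,2)=51.9227, V(4,3)=124.7327, V(4,4)=230.3473
Node (3,0) S=84.4000: V=(p*·1.7279+(1−p*)·32.8760)/1.27=4.3516; Δ=(1.7279−32.8760)/(111.4079−76.8040)=-0.9001; B=V−Δ·S=80.3226
Node (3,1) S=122.4263: V=(p*·51.9227+(1−p*)·1.7279)/1.27=36.0641; Δ=(51.9227−1.7279)/(161.6027−111.4079)=1.0000; B=V−Δ·S=-86.3622
Node (3,2) S=177.5854: V=(p*·124.7327+(1−p*)·51.9227)/1.27=91.2232; Δ=(124.7327−51.9227)/(234.4127−161.6027)=1.0000; B=V−Δ·S=-86.3622
Node (3,3) S=257.5964: V=(p*·230.3473+(1−p*)·124.7327)/1.27=171.2342; Δ=(230.3473−124.7327)/(340.0273−234.4127)=1.0000; B=V−Δ·S=-86.3622
Node (2,0) S=92.7472: V=(p*·36.0641+(1−p*)·4.3516)/1.27=25.3517; Δ=(36.0641−4.3516)/(122.4263−84.4000)=0.8340; B=V−Δ·S=-51.9959
Node (2,1) S=134.5344: V=(p*·91.2232+(1−p*)·36.0641)/1.27=66.5327; Δ=(91.2232−36.0641)/(177.5854−122.4263)=1.0000; B=V−Δ·S=-68.0017
Node (2,2) S=195.1488: V=(p*·171.2342+(1−p*)·91.2232)/1.27=127.1471; Δ=(171.2342−91.2232)/(257.5964−177.5854)=1.0000; B=V−Δ·S=-68.0017
Node (1,0) S=101.9200: V=(p*·66.5327+(1−p*)·25.3517)/1.27=48.4335; Δ=(66.5327−25.3517)/(134.5344−92.7472)=0.9855; B=V−Δ·S=-52.0077
Node (1,1) S=147.8400: V=(p*·127.1471+(1−p*)·66.5327)/1.27=94.2953; Δ=(127.1471−66.5327)/(195.1488−134.5344)=1.0000; B=V−Δ·S=-53.5447
Node (0,0) S=112.0000: V=(p*·94.2953+(1−p*)·48.4335)/1.27=69.8444; Δ=(94.2953−48.4335)/(147.8400−101.9200)=0.9987; B=V−Δ·S=-42.0136
Self-financing check: at every node Δ·S+B equals the discounted successor values.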